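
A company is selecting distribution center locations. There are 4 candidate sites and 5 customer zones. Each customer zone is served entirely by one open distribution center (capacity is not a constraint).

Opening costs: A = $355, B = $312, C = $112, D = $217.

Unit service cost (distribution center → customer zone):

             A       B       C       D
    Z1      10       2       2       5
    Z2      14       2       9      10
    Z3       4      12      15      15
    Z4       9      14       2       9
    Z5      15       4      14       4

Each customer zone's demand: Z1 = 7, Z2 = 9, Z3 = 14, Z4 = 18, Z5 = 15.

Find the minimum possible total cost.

Minimum total cost: 663

For any fixed open set, each customer zone goes to its cheapest open site; total = fixed + service.
{C}: Z1→C 2·7=14, Z2→C 9·9=81, Z3→C 15·14=210, Z4→C 2·18=36, Z5→C 14·15=210. Service 551; fixed 112; total 663.
{B, C}: Z1→B 2·7=14, Z2→B 2·9=18, Z3→B 12·14=168, Z4→C 2·18=36, Z5→B 4·15=60. Service 296; fixed 424; total 720.
{C, D}: service 401 + fixed 329 = 730
{A, B, C, D}: Z1→B 2·7=14, Z2→B 2·9=18, Z3→A 4·14=56, Z4→C 2·18=36, Z5→B 4·15=60. Service 184; fixed 996; total 1180.
(All 15 nonempty subsets were checked; C only is lowest.)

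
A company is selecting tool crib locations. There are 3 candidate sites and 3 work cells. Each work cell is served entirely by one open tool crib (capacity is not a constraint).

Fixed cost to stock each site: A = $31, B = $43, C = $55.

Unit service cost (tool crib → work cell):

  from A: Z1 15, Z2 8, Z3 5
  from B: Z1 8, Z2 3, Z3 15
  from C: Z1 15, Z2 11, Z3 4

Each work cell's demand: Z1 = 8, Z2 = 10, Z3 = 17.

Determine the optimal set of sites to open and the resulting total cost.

For any fixed open set, each work cell goes to its cheapest open site; total = fixed + service.
{A, B}: Z1→B 8·8=64, Z2→B 3·10=30, Z3→A 5·17=85. Service 179; fixed 74; total 253.
{B, C}: service 162 + fixed 98 = 260
{A, B, C}: service 162 + fixed 129 = 291
{A}: service 285 + fixed 31 = 316
No other subset beats 253.

Open A and B; minimum total cost 253.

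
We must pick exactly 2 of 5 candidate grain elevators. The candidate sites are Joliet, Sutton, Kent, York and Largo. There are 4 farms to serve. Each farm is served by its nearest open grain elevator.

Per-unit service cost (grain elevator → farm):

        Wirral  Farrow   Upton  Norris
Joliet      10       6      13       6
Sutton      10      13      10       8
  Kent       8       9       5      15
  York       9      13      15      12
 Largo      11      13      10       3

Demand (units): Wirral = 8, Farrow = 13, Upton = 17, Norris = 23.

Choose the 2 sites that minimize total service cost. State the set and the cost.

Choose Kent and Largo; total service cost 335.

With exactly 2 open, each farm uses its cheapest among the chosen.
{Kent, Largo}: Wirral→Kent 8·8=64, Farrow→Kent 9·13=117, Upton→Kent 5·17=85, Norris→Largo 3·23=69. Service cost 335.
{Joliet, Kent}: service cost 365
{Joliet, Largo}: service cost 397
Among all 10 size-2 choices, {Kent, Largo} is lowest.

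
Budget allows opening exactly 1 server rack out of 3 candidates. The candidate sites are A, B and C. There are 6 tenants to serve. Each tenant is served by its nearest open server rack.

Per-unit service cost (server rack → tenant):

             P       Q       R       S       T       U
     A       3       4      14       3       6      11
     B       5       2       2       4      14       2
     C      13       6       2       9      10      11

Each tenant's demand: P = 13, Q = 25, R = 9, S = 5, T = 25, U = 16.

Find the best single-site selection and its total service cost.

With exactly 1 open, each tenant uses its cheapest among the chosen.
{B}: P→B 5·13=65, Q→B 2·25=50, R→B 2·9=18, S→B 4·5=20, T→B 14·25=350, U→B 2·16=32. Service cost 535.
{A}: service cost 606
{C}: service cost 808
Among all 3 size-1 choices, {B} is lowest.

Choose B only; total service cost 535.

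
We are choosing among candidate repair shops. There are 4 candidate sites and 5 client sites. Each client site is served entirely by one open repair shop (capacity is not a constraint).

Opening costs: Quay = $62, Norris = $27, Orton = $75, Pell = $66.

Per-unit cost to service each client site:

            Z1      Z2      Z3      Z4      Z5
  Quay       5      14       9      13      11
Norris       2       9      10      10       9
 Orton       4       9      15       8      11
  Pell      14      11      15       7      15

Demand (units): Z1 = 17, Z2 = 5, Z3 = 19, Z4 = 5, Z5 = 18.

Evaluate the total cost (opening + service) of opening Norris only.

Total cost: 508

Each client site is assigned to its cheapest site among the open ones.
{Norris}: Z1→Norris 2·17=34, Z2→Norris 9·5=45, Z3→Norris 10·19=190, Z4→Norris 10·5=50, Z5→Norris 9·18=162. Service 481; fixed 27; total 508.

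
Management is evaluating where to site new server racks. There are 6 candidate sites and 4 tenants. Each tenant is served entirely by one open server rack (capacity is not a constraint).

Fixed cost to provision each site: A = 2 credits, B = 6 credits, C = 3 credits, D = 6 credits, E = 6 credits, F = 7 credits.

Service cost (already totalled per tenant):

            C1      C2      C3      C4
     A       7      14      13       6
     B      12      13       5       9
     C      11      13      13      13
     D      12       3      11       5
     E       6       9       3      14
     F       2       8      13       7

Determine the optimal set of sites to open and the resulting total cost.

Open D and E; minimum total cost 29.

For any fixed open set, each tenant goes to its cheapest open site; total = fixed + service.
{D, E}: C1→E 6, C2→D 3, C3→E 3, C4→D 5. Service 17; fixed 12; total 29.
{A, D, E}: service 17 + fixed 14 = 31
{A, E}: service 24 + fixed 8 = 32
{A, B, C, D, E, F}: service 13 + fixed 30 = 43
No other subset beats 29.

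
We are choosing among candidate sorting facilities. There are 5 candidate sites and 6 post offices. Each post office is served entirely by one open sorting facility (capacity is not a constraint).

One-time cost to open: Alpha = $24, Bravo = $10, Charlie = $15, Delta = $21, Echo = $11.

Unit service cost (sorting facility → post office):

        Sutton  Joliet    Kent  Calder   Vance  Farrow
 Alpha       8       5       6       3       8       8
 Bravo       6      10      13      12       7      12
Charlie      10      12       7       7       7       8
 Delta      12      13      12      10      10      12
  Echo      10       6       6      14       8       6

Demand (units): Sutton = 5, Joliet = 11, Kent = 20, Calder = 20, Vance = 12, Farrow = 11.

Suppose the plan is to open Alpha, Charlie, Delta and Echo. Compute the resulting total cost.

Each post office is assigned to its cheapest site among the open ones.
{Alpha, Charlie, Delta, Echo}: Sutton→Alpha 8·5=40, Joliet→Alpha 5·11=55, Kent→Alpha 6·20=120, Calder→Alpha 3·20=60, Vance→Charlie 7·12=84, Farrow→Echo 6·11=66. Service 425; fixed 71; total 496.

Total cost: 496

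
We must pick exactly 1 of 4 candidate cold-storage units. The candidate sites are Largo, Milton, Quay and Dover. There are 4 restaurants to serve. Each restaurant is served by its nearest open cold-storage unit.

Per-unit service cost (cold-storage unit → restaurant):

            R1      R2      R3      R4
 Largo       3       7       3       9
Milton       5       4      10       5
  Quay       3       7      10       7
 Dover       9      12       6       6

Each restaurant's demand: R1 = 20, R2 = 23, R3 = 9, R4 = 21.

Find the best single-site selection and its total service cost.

Choose Milton only; total service cost 387.

With exactly 1 open, each restaurant uses its cheapest among the chosen.
{Milton}: R1→Milton 5·20=100, R2→Milton 4·23=92, R3→Milton 10·9=90, R4→Milton 5·21=105. Service cost 387.
{Largo}: service cost 437
{Quay}: service cost 458
Among all 4 size-1 choices, {Milton} is lowest.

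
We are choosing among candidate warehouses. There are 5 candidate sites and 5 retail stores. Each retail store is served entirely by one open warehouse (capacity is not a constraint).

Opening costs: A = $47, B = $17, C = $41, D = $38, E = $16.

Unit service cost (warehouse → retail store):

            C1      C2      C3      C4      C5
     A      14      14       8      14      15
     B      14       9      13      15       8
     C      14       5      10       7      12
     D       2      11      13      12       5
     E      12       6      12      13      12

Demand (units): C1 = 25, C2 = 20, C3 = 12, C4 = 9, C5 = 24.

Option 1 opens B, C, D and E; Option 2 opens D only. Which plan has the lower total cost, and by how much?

Option 1 is cheaper by 127.

Option 1: {B, C, D, E}: C1→D 2·25=50, C2→C 5·20=100, C3→C 10·12=120, C4→C 7·9=63, C5→D 5·24=120. Service 453; fixed 112; total 565.
Option 2: {D}: C1→D 2·25=50, C2→D 11·20=220, C3→D 13·12=156, C4→D 12·9=108, C5→D 5·24=120. Service 654; fixed 38; total 692.
Difference: |565 − 692| = 127.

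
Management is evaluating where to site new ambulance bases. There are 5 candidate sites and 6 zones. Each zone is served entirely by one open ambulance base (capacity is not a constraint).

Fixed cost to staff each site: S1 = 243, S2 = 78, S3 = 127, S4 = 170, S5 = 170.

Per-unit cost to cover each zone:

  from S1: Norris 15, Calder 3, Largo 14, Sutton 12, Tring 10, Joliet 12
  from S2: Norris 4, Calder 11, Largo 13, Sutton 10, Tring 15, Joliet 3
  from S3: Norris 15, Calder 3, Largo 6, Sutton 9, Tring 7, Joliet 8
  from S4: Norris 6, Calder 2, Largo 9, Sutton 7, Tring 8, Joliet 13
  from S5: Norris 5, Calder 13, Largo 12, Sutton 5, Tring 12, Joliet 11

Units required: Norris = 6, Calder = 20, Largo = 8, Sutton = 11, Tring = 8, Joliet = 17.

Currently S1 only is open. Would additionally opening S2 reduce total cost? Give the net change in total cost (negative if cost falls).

Yes — net change −171 (cost falls by 171).

Current service cost with {S1}: 678.
Adding S2: each zone re-picks its cheapest; new service cost 429, saving 249.
Extra fixed cost: 78. Net change = 78 − 249 = -171.
(Totals: 921 → 750.)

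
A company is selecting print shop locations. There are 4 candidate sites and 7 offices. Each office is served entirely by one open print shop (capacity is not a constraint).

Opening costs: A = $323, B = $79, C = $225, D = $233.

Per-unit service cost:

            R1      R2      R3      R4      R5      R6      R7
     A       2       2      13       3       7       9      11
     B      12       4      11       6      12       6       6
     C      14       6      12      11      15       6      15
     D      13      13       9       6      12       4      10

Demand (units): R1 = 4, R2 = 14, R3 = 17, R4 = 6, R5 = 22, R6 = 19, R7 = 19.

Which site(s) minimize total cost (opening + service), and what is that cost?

For any fixed open set, each office goes to its cheapest open site; total = fixed + service.
{B}: R1→B 12·4=48, R2→B 4·14=56, R3→B 11·17=187, R4→B 6·6=36, R5→B 12·22=264, R6→B 6·19=114, R7→B 6·19=114. Service 819; fixed 79; total 898.
{A, B}: R1→A 2·4=8, R2→A 2·14=28, R3→B 11·17=187, R4→A 3·6=18, R5→A 7·22=154, R6→B 6·19=114, R7→B 6·19=114. Service 623; fixed 402; total 1025.
{B, D}: service 747 + fixed 312 = 1059
{A, B, C, D}: service 551 + fixed 860 = 1411
No other subset beats 898.

Open B only; minimum total cost 898.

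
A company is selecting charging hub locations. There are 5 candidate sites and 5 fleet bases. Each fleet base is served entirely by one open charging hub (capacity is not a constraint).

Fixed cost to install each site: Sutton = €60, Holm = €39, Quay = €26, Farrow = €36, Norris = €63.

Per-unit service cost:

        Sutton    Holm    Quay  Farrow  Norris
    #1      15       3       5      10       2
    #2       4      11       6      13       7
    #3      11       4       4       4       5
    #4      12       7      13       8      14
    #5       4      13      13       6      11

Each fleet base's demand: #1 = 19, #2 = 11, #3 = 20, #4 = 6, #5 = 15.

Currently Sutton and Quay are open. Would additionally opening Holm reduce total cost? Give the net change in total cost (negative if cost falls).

Yes — net change −29 (cost falls by 29).

Current service cost with {Sutton, Quay}: 351.
Adding Holm: each fleet base re-picks its cheapest; new service cost 283, saving 68.
Extra fixed cost: 39. Net change = 39 − 68 = -29.
(Totals: 437 → 408.)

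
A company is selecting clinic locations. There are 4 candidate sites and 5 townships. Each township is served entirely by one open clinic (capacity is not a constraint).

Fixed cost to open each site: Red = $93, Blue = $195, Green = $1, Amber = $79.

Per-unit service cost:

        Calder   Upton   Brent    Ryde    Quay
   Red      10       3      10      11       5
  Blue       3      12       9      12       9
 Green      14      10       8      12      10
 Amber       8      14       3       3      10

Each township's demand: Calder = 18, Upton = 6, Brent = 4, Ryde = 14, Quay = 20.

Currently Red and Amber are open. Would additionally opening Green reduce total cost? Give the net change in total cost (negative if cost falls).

Current service cost with {Red, Amber}: 316.
Adding Green: each township re-picks its cheapest; new service cost 316, saving 0.
Extra fixed cost: 1. Net change = 1 − 0 = 1.
(Totals: 488 → 489.)

No — net change +1 (cost rises by 1).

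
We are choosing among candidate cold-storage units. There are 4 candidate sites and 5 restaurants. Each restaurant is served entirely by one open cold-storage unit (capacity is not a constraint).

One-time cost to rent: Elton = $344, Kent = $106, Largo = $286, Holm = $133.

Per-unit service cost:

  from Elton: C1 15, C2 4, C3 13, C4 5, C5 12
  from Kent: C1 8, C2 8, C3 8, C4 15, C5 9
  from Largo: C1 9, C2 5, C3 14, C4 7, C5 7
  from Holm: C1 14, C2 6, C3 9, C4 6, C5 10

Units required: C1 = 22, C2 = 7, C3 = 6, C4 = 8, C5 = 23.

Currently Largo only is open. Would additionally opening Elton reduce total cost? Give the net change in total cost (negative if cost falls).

No — net change +315 (cost rises by 315).

Current service cost with {Largo}: 534.
Adding Elton: each restaurant re-picks its cheapest; new service cost 505, saving 29.
Extra fixed cost: 344. Net change = 344 − 29 = 315.
(Totals: 820 → 1135.)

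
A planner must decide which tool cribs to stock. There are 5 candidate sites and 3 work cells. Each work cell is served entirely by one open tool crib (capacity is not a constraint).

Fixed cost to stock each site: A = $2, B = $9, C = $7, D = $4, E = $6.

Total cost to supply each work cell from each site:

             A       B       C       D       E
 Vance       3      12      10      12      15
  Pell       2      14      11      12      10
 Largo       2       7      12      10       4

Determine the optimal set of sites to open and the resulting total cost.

Open A only; minimum total cost 9.

For any fixed open set, each work cell goes to its cheapest open site; total = fixed + service.
{A}: Vance→A 3, Pell→A 2, Largo→A 2. Service 7; fixed 2; total 9.
{A, D}: service 7 + fixed 6 = 13
{A, E}: Vance→A 3, Pell→A 2, Largo→A 2. Service 7; fixed 8; total 15.
{A, B, C, D, E}: Vance→A 3, Pell→A 2, Largo→A 2. Service 7; fixed 28; total 35.
No other subset beats 9.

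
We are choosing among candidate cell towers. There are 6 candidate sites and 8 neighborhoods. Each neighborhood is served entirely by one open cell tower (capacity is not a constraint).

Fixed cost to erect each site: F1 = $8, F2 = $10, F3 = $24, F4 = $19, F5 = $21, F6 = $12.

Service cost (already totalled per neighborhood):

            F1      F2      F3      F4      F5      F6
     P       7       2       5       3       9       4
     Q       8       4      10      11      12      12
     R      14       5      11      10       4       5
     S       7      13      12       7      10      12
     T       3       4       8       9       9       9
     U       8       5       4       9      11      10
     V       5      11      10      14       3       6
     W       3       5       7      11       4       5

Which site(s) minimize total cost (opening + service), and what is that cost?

Open F1 and F2; minimum total cost 52.

For any fixed open set, each neighborhood goes to its cheapest open site; total = fixed + service.
{F1, F2}: P→F2 2, Q→F2 4, R→F2 5, S→F1 7, T→F1 3, U→F2 5, V→F1 5, W→F1 3. Service 34; fixed 18; total 52.
{F2}: service 49 + fixed 10 = 59
{F1}: P→F1 7, Q→F1 8, R→F1 14, S→F1 7, T→F1 3, U→F1 8, V→F1 5, W→F1 3. Service 55; fixed 8; total 63.
{F1, F2, F3, F4, F5, F6}: service 30 + fixed 94 = 124
No other subset beats 52.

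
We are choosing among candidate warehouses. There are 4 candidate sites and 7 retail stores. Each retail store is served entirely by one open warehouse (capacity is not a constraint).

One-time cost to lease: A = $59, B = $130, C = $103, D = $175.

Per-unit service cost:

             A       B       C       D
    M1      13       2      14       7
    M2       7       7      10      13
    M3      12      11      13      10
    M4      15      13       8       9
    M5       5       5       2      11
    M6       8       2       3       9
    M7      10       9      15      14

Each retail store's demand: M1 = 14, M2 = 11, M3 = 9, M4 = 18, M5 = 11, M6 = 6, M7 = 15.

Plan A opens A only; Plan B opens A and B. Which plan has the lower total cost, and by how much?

Plan A: {A}: M1→A 13·14=182, M2→A 7·11=77, M3→A 12·9=108, M4→A 15·18=270, M5→A 5·11=55, M6→A 8·6=48, M7→A 10·15=150. Service 890; fixed 59; total 949.
Plan B: {A, B}: M1→B 2·14=28, M2→A 7·11=77, M3→B 11·9=99, M4→B 13·18=234, M5→A 5·11=55, M6→B 2·6=12, M7→B 9·15=135. Service 640; fixed 189; total 829.
Difference: |949 − 829| = 120.

Plan B is cheaper by 120.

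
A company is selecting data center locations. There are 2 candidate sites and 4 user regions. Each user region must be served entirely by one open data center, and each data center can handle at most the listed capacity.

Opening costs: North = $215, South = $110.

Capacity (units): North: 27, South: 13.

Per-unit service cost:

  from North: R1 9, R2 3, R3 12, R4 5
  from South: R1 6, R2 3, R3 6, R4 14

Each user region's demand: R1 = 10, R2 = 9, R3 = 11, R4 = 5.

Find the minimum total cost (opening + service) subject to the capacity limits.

Open {North, South}: R1→North 9·10=90, R2→North 3·9=27, R3→South 6·11=66, R4→North 5·5=25.
Loads: North carries 24/27, South carries 11/13. Service 208; fixed 325; total 533.
Next best feasible plan costs 569.

Minimum total cost: 533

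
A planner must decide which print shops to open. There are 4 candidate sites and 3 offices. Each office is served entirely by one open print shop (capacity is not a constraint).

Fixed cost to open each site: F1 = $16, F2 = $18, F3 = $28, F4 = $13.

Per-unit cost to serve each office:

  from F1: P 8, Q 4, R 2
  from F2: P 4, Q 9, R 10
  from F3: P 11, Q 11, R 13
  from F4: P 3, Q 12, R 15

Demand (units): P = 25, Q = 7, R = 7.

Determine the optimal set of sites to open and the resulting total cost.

Open F1 and F4; minimum total cost 146.

For any fixed open set, each office goes to its cheapest open site; total = fixed + service.
{F1, F4}: P→F4 3·25=75, Q→F1 4·7=28, R→F1 2·7=14. Service 117; fixed 29; total 146.
{F1, F2, F4}: P→F4 3·25=75, Q→F1 4·7=28, R→F1 2·7=14. Service 117; fixed 47; total 164.
{F1, F3, F4}: P→F4 3·25=75, Q→F1 4·7=28, R→F1 2·7=14. Service 117; fixed 57; total 174.
{F1, F2, F3, F4}: P→F4 3·25=75, Q→F1 4·7=28, R→F1 2·7=14. Service 117; fixed 75; total 192.
No other subset beats 146.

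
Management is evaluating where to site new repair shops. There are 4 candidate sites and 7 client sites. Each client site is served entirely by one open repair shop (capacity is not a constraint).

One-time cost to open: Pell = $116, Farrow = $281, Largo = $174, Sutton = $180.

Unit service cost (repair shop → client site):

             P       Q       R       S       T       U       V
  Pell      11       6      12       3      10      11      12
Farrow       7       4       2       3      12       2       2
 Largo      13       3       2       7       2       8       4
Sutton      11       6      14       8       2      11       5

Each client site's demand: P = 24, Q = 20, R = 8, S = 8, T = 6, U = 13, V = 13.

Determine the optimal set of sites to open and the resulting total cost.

Open Farrow only; minimum total cost 693.

For any fixed open set, each client site goes to its cheapest open site; total = fixed + service.
{Farrow}: P→Farrow 7·24=168, Q→Farrow 4·20=80, R→Farrow 2·8=16, S→Farrow 3·8=24, T→Farrow 12·6=72, U→Farrow 2·13=26, V→Farrow 2·13=26. Service 412; fixed 281; total 693.
{Largo}: service 612 + fixed 174 = 786
{Farrow, Largo}: service 332 + fixed 455 = 787
{Pell, Farrow, Largo, Sutton}: service 332 + fixed 751 = 1083
(All 15 nonempty subsets were checked; Farrow only is lowest.)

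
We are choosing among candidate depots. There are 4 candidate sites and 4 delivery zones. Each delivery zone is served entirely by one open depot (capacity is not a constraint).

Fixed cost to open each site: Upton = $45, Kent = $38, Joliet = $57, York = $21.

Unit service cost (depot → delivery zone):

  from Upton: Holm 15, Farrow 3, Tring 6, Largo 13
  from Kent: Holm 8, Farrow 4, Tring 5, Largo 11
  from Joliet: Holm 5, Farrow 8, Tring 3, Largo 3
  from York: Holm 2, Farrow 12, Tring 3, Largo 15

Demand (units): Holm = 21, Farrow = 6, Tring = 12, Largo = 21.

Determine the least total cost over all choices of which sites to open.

For any fixed open set, each delivery zone goes to its cheapest open site; total = fixed + service.
{Joliet, York}: Holm→York 2·21=42, Farrow→Joliet 8·6=48, Tring→Joliet 3·12=36, Largo→Joliet 3·21=63. Service 189; fixed 78; total 267.
{Kent, Joliet, York}: service 165 + fixed 116 = 281
{Upton, Joliet, York}: Holm→York 2·21=42, Farrow→Upton 3·6=18, Tring→Joliet 3·12=36, Largo→Joliet 3·21=63. Service 159; fixed 123; total 282.
{Upton, Kent, Joliet, York}: service 159 + fixed 161 = 320
No other subset beats 267.

Minimum total cost: 267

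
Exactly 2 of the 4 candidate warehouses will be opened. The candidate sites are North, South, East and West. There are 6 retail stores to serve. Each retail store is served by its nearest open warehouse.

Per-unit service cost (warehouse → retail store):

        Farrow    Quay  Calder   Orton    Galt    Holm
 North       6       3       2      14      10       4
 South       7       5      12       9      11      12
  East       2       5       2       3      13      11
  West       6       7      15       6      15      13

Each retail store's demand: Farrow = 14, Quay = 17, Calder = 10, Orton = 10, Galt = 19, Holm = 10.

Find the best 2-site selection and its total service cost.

Choose North and East; total service cost 359.

With exactly 2 open, each retail store uses its cheapest among the chosen.
{North, East}: Farrow→East 2·14=28, Quay→North 3·17=51, Calder→North 2·10=20, Orton→East 3·10=30, Galt→North 10·19=190, Holm→North 4·10=40. Service cost 359.
{North, West}: service cost 445
{North, South}: service cost 475
Among all 6 size-2 choices, {North, East} is lowest.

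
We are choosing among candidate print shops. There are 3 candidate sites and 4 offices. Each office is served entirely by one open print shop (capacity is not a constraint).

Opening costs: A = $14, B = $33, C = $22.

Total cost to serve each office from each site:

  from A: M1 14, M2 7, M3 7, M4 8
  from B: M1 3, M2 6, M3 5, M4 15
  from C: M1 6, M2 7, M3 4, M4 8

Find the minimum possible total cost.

Minimum total cost: 47

For any fixed open set, each office goes to its cheapest open site; total = fixed + service.
{C}: M1→C 6, M2→C 7, M3→C 4, M4→C 8. Service 25; fixed 22; total 47.
{A}: service 36 + fixed 14 = 50
{A, C}: M1→C 6, M2→A 7, M3→C 4, M4→A 8. Service 25; fixed 36; total 61.
{A, B, C}: service 21 + fixed 69 = 90
No other subset beats 47.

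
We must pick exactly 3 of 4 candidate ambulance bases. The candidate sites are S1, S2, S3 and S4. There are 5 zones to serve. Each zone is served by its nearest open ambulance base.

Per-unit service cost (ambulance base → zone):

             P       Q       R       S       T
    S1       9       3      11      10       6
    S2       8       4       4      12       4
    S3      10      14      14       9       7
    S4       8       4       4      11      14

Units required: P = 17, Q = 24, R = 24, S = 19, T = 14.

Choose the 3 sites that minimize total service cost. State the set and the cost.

With exactly 3 open, each zone uses its cheapest among the chosen.
{S1, S2, S3}: P→S2 8·17=136, Q→S1 3·24=72, R→S2 4·24=96, S→S3 9·19=171, T→S2 4·14=56. Service cost 531.
{S1, S2, S4}: service cost 550
{S2, S3, S4}: service cost 555
Among all 4 size-3 choices, {S1, S2, S3} is lowest.

Choose S1, S2 and S3; total service cost 531.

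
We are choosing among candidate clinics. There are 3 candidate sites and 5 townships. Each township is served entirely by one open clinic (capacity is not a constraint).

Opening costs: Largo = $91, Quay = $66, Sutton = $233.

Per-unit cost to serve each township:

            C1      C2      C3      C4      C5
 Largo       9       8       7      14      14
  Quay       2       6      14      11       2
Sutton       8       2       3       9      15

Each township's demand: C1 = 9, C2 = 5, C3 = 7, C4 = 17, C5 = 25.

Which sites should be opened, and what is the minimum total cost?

For any fixed open set, each township goes to its cheapest open site; total = fixed + service.
{Quay}: C1→Quay 2·9=18, C2→Quay 6·5=30, C3→Quay 14·7=98, C4→Quay 11·17=187, C5→Quay 2·25=50. Service 383; fixed 66; total 449.
{Largo, Quay}: service 334 + fixed 157 = 491
{Quay, Sutton}: C1→Quay 2·9=18, C2→Sutton 2·5=10, C3→Sutton 3·7=21, C4→Sutton 9·17=153, C5→Quay 2·25=50. Service 252; fixed 299; total 551.
{Largo, Quay, Sutton}: C1→Quay 2·9=18, C2→Sutton 2·5=10, C3→Sutton 3·7=21, C4→Sutton 9·17=153, C5→Quay 2·25=50. Service 252; fixed 390; total 642.
No other subset beats 449.

Open Quay only; minimum total cost 449.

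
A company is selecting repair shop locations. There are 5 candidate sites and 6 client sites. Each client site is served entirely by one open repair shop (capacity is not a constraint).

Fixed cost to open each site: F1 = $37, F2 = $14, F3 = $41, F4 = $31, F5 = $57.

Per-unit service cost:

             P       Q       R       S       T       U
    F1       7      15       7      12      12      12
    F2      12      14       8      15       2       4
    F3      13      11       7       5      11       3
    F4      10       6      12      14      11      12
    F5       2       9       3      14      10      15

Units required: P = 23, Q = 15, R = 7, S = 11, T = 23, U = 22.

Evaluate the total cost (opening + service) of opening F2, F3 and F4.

Total cost: 622

Each client site is assigned to its cheapest site among the open ones.
{F2, F3, F4}: P→F4 10·23=230, Q→F4 6·15=90, R→F3 7·7=49, S→F3 5·11=55, T→F2 2·23=46, U→F3 3·22=66. Service 536; fixed 86; total 622.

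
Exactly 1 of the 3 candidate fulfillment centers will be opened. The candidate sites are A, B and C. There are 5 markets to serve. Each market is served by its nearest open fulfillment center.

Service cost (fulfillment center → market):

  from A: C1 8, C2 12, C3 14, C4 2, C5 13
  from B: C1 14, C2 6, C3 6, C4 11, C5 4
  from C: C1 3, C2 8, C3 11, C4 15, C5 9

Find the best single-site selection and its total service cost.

With exactly 1 open, each market uses its cheapest among the chosen.
{B}: C1→B 14, C2→B 6, C3→B 6, C4→B 11, C5→B 4. Service cost 41.
{C}: service cost 46
{A}: service cost 49
Among all 3 size-1 choices, {B} is lowest.

Choose B only; total service cost 41.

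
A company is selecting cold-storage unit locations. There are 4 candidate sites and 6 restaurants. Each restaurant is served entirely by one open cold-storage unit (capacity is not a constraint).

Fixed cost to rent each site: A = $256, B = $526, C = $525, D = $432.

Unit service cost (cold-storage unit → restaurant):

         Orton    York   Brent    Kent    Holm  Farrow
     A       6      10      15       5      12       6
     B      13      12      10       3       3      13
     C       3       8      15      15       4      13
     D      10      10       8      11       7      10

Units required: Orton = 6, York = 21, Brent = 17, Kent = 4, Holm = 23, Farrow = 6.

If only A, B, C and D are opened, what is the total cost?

Each restaurant is assigned to its cheapest site among the open ones.
{A, B, C, D}: Orton→C 3·6=18, York→C 8·21=168, Brent→D 8·17=136, Kent→B 3·4=12, Holm→B 3·23=69, Farrow→A 6·6=36. Service 439; fixed 1739; total 2178.

Total cost: 2178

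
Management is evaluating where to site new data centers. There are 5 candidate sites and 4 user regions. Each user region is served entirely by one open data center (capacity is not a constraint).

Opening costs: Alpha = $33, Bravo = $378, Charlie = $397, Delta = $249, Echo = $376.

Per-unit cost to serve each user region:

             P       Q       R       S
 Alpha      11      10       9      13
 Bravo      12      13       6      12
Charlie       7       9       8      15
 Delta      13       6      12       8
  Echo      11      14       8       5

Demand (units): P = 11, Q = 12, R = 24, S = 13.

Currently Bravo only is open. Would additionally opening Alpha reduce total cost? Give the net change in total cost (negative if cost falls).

Current service cost with {Bravo}: 588.
Adding Alpha: each user region re-picks its cheapest; new service cost 541, saving 47.
Extra fixed cost: 33. Net change = 33 − 47 = -14.
(Totals: 966 → 952.)

Yes — net change −14 (cost falls by 14).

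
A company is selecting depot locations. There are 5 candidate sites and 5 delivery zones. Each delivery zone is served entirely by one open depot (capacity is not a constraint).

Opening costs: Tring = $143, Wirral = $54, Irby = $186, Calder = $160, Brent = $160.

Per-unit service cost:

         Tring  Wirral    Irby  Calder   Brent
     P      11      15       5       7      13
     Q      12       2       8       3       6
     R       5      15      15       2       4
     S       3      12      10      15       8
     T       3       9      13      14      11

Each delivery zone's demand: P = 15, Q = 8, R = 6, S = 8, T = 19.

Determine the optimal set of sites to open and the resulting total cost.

Open Tring and Wirral; minimum total cost 489.

For any fixed open set, each delivery zone goes to its cheapest open site; total = fixed + service.
{Tring, Wirral}: P→Tring 11·15=165, Q→Wirral 2·8=16, R→Tring 5·6=30, S→Tring 3·8=24, T→Tring 3·19=57. Service 292; fixed 197; total 489.
{Tring}: service 372 + fixed 143 = 515
{Tring, Calder}: service 222 + fixed 303 = 525
{Tring, Wirral, Irby, Calder, Brent}: service 184 + fixed 703 = 887
No other subset beats 489.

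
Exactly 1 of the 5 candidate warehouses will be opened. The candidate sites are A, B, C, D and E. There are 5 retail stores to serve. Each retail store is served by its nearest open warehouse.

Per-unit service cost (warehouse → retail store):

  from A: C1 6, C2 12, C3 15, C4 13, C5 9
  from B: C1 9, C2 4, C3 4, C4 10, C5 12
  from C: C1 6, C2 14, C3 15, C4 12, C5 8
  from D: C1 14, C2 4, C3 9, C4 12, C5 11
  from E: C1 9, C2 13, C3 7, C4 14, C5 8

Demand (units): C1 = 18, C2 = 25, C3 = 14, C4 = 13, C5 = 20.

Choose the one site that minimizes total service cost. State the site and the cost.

Choose B only; total service cost 688.

With exactly 1 open, each retail store uses its cheapest among the chosen.
{B}: C1→B 9·18=162, C2→B 4·25=100, C3→B 4·14=56, C4→B 10·13=130, C5→B 12·20=240. Service cost 688.
{D}: service cost 854
{E}: service cost 927
Among all 5 size-1 choices, {B} is lowest.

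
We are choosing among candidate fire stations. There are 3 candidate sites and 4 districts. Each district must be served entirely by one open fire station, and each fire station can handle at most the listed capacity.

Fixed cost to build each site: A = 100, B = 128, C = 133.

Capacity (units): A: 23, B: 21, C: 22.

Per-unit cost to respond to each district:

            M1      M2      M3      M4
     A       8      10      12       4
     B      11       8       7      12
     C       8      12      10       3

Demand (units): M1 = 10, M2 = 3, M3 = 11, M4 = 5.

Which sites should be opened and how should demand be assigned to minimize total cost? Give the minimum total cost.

Open {A, B}: M1→A 8·10=80, M2→B 8·3=24, M3→B 7·11=77, M4→A 4·5=20.
Loads: A carries 15/23, B carries 14/21. Service 201; fixed 228; total 429.
Next best feasible plan costs 435.

Minimum total cost: 429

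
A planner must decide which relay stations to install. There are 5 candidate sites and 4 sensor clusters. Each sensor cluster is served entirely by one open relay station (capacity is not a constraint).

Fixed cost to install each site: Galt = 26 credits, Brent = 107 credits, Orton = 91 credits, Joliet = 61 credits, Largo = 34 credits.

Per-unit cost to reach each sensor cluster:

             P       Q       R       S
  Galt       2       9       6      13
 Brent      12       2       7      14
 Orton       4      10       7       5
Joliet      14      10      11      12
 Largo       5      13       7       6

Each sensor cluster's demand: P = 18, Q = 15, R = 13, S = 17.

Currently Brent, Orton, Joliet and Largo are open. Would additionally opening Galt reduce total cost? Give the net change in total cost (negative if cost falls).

Yes — net change −23 (cost falls by 23).

Current service cost with {Brent, Orton, Joliet, Largo}: 278.
Adding Galt: each sensor cluster re-picks its cheapest; new service cost 229, saving 49.
Extra fixed cost: 26. Net change = 26 − 49 = -23.
(Totals: 571 → 548.)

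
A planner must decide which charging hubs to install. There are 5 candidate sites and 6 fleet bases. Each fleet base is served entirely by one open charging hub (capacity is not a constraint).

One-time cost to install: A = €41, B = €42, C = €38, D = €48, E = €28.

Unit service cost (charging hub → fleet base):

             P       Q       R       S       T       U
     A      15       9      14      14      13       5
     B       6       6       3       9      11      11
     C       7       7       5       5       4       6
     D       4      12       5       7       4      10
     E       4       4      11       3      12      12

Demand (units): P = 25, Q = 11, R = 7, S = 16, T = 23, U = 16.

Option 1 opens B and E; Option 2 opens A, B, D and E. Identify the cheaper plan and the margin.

Option 1: {B, E}: P→E 4·25=100, Q→E 4·11=44, R→B 3·7=21, S→E 3·16=48, T→B 11·23=253, U→B 11·16=176. Service 642; fixed 70; total 712.
Option 2: {A, B, D, E}: P→D 4·25=100, Q→E 4·11=44, R→B 3·7=21, S→E 3·16=48, T→D 4·23=92, U→A 5·16=80. Service 385; fixed 159; total 544.
Difference: |712 − 544| = 168.

Option 2 is cheaper by 168.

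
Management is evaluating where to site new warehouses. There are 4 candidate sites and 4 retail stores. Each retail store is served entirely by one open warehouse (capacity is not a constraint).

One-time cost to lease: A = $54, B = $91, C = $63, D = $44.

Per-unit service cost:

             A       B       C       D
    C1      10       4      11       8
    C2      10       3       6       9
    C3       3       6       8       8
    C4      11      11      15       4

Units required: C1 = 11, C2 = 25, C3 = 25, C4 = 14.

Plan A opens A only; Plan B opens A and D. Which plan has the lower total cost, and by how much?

Plan B is cheaper by 101.

Plan A: {A}: C1→A 10·11=110, C2→A 10·25=250, C3→A 3·25=75, C4→A 11·14=154. Service 589; fixed 54; total 643.
Plan B: {A, D}: C1→D 8·11=88, C2→D 9·25=225, C3→A 3·25=75, C4→D 4·14=56. Service 444; fixed 98; total 542.
Difference: |643 − 542| = 101.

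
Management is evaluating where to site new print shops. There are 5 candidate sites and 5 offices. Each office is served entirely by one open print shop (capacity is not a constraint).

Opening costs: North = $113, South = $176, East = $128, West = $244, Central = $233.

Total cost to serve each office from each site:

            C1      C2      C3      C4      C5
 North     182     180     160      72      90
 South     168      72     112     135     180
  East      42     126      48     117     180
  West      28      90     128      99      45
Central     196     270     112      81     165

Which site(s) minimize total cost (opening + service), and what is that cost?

Open North and East; minimum total cost 619.

For any fixed open set, each office goes to its cheapest open site; total = fixed + service.
{North, East}: C1→East 42, C2→East 126, C3→East 48, C4→North 72, C5→North 90. Service 378; fixed 241; total 619.
{West}: service 390 + fixed 244 = 634
{East}: C1→East 42, C2→East 126, C3→East 48, C4→East 117, C5→East 180. Service 513; fixed 128; total 641.
{North, South, East, West, Central}: service 265 + fixed 894 = 1159
No other subset beats 619.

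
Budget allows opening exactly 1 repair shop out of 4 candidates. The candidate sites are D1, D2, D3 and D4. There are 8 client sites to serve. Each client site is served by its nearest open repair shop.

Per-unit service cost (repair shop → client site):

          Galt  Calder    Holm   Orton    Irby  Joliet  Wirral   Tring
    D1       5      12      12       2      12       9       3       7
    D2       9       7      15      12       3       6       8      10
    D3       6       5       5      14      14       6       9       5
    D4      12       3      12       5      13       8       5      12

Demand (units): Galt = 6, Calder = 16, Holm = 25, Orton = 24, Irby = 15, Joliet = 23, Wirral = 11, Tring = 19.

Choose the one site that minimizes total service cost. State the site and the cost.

With exactly 1 open, each client site uses its cheapest among the chosen.
{D3}: Galt→D3 6·6=36, Calder→D3 5·16=80, Holm→D3 5·25=125, Orton→D3 14·24=336, Irby→D3 14·15=210, Joliet→D3 6·23=138, Wirral→D3 9·11=99, Tring→D3 5·19=95. Service cost 1119.
{D1}: service cost 1123
{D4}: service cost 1202
Among all 4 size-1 choices, {D3} is lowest.

Choose D3 only; total service cost 1119.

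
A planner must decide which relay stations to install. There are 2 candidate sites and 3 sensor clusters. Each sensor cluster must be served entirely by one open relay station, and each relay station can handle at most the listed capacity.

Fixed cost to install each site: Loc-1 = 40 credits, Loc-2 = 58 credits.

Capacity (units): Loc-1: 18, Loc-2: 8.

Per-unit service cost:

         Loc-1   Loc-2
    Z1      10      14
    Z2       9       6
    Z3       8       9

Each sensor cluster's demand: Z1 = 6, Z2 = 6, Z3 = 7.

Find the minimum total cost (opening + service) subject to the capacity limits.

Minimum total cost: 250

Open {Loc-1, Loc-2}: Z1→Loc-1 10·6=60, Z2→Loc-2 6·6=36, Z3→Loc-1 8·7=56.
Loads: Loc-1 carries 13/18, Loc-2 carries 6/8. Service 152; fixed 98; total 250.
Next best feasible plan costs 275.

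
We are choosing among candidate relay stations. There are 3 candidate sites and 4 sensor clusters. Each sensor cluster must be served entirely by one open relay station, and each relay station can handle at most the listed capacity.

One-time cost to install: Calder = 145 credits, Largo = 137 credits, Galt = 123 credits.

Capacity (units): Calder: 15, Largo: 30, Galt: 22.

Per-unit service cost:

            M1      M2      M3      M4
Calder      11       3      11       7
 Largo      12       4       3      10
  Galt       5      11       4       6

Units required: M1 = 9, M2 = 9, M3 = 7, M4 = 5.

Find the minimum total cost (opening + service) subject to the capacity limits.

Minimum total cost: 352

Open {Largo}: M1→Largo 12·9=108, M2→Largo 4·9=36, M3→Largo 3·7=21, M4→Largo 10·5=50.
Loads: Largo carries 30/30. Service 215; fixed 137; total 352.
Next best feasible plan costs 392.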